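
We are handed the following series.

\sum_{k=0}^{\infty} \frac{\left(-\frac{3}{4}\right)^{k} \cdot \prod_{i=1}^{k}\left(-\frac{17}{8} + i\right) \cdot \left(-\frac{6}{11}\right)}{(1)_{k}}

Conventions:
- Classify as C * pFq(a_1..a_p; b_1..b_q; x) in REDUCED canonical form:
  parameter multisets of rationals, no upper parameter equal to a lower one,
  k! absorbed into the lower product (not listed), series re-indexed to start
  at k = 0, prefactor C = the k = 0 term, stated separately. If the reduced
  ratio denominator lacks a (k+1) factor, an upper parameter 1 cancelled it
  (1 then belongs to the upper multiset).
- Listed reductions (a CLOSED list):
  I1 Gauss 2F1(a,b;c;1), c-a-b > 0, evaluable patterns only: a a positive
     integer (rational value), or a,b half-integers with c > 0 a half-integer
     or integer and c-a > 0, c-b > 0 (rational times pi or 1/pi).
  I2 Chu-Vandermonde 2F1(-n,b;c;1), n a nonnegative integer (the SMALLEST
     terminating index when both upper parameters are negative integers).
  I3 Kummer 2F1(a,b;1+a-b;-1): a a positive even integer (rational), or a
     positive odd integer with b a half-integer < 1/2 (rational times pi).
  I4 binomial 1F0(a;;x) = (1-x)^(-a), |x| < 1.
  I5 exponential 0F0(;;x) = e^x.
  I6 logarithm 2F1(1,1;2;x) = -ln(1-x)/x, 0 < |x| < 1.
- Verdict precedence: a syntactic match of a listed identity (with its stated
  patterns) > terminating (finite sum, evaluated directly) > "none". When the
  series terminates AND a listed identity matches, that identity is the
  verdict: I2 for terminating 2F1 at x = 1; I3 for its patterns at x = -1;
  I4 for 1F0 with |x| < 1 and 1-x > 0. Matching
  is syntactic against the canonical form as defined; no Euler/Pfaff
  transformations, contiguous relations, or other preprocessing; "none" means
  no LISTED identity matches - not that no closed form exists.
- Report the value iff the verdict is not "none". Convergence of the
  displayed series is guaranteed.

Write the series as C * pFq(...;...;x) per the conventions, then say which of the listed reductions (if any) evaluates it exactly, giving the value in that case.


Canonical form: C = -\frac{6}{11} times 1F0 with upper {-\frac{9}{8}}, lower {-}, x = -\frac{3}{4}. Verdict: binomial (I4) matches (the 1F0 binomial series: exponent 9/8, x = -\frac{3}{4}). Hence: \left(-\frac{6}{11}\right) \cdot \left(\frac{7}{4}\right)^{\frac{9}{8}}.

First insight: t_0 = -\frac{6}{11} here, and (1)_k (C = -6/11) is k! itself.
Consecutive-term ratio: r(k) = -\frac{3}{4} * (k-\frac{9}{8}) / [(k+1)] - rational; roots negated = parameters, x = -\frac{3}{4}, C = -\frac{6}{11}.


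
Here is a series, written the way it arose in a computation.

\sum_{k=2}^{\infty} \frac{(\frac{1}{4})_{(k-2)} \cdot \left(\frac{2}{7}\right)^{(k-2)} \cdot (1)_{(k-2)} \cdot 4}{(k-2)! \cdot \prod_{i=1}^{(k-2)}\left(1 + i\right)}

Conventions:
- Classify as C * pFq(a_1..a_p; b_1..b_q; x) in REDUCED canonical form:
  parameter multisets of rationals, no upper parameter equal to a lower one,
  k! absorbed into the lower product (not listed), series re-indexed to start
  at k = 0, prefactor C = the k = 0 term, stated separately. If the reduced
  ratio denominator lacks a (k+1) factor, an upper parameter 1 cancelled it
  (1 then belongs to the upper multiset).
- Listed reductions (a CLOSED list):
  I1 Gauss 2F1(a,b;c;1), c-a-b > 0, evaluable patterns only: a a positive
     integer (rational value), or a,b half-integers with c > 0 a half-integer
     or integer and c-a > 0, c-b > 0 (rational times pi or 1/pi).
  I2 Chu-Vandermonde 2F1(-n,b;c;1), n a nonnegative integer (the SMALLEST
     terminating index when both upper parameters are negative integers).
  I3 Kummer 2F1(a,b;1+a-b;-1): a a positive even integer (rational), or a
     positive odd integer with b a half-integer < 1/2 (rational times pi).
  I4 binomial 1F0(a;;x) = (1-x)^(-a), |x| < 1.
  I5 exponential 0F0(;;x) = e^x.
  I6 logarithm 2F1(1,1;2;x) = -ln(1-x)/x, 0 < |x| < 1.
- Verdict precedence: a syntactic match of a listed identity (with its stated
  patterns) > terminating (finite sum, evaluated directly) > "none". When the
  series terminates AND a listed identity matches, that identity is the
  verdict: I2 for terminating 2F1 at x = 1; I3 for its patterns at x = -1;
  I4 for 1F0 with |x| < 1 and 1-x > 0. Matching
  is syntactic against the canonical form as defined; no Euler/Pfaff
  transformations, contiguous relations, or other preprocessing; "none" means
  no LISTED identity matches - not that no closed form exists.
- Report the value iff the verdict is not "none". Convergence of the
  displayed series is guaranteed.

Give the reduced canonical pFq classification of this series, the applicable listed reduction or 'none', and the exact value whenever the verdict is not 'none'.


At argument \frac{2}{7}: a 2F1 with upper {\frac{1}{4}, 1}, lower {2}, scaled by C = 4. Verdict: none (x = \frac{2}{7}): each listed identity misses the multisets {\frac{1}{4}, 1} ; {2}.

Key step: x = \frac{2}{7} and the lower running product (prefactor 4) is a rising factorial.
Adjacent-term ratio: r(k) = \frac{2}{7} * (k+\frac{1}{4}) (k+1) / [(k+2) (k+1)] - rational in k. x = \frac{2}{7}; t_0 = 4; negate the roots.


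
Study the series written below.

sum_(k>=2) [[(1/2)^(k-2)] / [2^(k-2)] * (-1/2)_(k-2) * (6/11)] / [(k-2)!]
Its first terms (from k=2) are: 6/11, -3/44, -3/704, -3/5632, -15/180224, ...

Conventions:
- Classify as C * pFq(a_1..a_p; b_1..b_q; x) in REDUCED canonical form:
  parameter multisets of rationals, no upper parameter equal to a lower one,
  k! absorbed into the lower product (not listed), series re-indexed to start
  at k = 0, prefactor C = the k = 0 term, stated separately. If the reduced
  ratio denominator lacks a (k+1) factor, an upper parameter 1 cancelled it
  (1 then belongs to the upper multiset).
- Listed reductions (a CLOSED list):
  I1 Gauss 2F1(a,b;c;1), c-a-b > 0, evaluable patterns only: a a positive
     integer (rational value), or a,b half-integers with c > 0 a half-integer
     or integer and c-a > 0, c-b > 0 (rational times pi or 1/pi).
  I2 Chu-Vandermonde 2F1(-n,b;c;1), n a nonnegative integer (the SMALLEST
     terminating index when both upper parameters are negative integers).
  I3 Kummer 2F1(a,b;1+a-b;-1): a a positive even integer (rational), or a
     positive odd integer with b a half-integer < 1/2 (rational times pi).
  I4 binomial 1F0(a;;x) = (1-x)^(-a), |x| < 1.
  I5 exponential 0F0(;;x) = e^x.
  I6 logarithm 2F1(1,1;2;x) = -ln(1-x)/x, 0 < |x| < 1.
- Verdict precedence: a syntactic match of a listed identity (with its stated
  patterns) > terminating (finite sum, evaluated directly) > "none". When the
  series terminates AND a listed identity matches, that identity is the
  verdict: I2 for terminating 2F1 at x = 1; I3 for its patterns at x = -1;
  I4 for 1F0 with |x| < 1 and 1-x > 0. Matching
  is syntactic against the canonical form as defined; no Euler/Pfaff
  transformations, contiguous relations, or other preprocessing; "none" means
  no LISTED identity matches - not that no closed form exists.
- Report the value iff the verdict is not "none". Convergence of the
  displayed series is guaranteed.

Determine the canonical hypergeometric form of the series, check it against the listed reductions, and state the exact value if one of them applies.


With C = 6/11: the canonical form is 1F0(-1/2; -; 1/4). Verdict: the binomial series (I4) applies (the 1F0 binomial series: exponent 1/2, x = 1/4). Its exact value is (6/11) * (3/4)^(1/2).

Key step: from the first term 6/11: the two k-th powers (prefactor 6/11) combine into one argument.
Term ratio: r(k) = (1/4) * (k-1/2) / [(k+1)] - rational in k. x = (1/4); t_0 = 6/11; negate the roots.


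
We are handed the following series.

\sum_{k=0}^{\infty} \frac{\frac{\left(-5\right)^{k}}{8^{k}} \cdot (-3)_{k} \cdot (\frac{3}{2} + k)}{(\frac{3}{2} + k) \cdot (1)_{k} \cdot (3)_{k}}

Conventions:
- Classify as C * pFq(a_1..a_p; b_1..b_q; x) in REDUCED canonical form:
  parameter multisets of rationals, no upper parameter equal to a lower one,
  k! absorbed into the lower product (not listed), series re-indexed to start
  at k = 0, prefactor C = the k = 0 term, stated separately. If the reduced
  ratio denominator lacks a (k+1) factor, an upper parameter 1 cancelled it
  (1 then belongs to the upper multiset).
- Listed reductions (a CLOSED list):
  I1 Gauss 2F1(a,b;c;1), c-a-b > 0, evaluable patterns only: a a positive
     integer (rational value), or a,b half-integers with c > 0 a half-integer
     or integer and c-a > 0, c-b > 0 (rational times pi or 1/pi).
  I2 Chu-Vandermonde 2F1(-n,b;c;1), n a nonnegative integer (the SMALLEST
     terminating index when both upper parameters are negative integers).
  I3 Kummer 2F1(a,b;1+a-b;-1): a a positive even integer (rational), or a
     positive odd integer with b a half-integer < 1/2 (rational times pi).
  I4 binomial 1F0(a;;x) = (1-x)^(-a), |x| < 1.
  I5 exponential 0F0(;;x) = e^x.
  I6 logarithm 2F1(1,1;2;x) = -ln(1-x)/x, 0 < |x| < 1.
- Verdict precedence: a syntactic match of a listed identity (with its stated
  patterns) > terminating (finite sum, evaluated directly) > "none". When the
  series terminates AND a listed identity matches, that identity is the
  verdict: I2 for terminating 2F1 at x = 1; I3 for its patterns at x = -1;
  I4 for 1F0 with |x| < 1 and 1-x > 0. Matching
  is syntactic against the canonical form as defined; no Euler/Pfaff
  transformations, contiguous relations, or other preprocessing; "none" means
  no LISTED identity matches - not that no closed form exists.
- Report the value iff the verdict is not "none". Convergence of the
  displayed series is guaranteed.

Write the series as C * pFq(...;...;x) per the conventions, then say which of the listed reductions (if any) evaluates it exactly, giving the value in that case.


Structural cue: from the first term 1: (1)_k (C = 1, x = -5/8) is k! itself.
Ratio: r(k) = -\frac{5}{8} * (k-3) / [(k+3) (k+1)] - rational in k, leading ratio -\frac{5}{8}; with t_0 = 1, classification follows.

With C = 1: the canonical form is 1F1(-3; 3; -\frac{5}{8}). Verdict: terminating. (-3)_k vanishes past k = 3, leaving a 4-term sum, computed directly. Hence: \frac{10609}{6144}.


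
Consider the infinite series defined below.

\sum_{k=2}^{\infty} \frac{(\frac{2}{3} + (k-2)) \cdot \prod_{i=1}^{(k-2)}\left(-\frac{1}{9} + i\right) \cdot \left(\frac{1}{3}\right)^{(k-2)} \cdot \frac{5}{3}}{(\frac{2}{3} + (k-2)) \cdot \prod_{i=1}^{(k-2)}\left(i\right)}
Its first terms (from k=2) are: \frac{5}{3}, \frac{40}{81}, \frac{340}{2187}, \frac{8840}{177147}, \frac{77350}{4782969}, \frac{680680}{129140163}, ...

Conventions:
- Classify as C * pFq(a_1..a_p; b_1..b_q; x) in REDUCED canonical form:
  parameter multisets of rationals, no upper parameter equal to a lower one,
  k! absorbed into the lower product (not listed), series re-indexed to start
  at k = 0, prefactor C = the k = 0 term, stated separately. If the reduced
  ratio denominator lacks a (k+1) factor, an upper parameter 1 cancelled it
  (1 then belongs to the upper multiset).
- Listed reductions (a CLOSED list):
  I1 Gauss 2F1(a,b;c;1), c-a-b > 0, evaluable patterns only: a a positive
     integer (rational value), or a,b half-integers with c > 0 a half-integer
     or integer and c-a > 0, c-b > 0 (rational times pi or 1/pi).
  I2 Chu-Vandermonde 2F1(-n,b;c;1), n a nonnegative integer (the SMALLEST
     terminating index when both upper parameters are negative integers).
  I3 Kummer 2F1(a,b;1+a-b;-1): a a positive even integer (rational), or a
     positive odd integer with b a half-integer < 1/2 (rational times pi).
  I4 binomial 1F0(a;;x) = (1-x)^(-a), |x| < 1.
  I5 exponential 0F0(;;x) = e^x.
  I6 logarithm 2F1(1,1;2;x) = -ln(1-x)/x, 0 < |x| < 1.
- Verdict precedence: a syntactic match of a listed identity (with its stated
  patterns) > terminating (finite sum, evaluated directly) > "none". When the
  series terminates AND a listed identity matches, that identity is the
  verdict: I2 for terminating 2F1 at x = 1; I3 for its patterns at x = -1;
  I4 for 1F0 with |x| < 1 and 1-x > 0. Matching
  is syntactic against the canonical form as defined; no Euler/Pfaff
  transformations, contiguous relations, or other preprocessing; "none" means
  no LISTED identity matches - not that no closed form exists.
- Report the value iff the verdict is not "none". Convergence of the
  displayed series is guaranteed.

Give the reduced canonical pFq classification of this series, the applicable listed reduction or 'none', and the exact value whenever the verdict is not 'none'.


Classification (C = \frac{5}{3}): 1F0 with upper {\frac{8}{9}}, lower {-}, argument x = \frac{1}{3}. Verdict: binomial (I4) matches (the 1F0 binomial series: exponent -8/9, x = \frac{1}{3}). Its exact value is \frac{5}{3} \cdot \left(\frac{2}{3}\right)^{-\frac{8}{9}}.

Structural cue: with t_0 = \frac{5}{3}, the product of the first k integers (C = 5/3) is k!.
Step ratio: r(k) = \frac{1}{3} * (k+\frac{8}{9}) / [(k+1)] - rational; roots negated = parameters, x = \frac{1}{3}, C = \frac{5}{3}.


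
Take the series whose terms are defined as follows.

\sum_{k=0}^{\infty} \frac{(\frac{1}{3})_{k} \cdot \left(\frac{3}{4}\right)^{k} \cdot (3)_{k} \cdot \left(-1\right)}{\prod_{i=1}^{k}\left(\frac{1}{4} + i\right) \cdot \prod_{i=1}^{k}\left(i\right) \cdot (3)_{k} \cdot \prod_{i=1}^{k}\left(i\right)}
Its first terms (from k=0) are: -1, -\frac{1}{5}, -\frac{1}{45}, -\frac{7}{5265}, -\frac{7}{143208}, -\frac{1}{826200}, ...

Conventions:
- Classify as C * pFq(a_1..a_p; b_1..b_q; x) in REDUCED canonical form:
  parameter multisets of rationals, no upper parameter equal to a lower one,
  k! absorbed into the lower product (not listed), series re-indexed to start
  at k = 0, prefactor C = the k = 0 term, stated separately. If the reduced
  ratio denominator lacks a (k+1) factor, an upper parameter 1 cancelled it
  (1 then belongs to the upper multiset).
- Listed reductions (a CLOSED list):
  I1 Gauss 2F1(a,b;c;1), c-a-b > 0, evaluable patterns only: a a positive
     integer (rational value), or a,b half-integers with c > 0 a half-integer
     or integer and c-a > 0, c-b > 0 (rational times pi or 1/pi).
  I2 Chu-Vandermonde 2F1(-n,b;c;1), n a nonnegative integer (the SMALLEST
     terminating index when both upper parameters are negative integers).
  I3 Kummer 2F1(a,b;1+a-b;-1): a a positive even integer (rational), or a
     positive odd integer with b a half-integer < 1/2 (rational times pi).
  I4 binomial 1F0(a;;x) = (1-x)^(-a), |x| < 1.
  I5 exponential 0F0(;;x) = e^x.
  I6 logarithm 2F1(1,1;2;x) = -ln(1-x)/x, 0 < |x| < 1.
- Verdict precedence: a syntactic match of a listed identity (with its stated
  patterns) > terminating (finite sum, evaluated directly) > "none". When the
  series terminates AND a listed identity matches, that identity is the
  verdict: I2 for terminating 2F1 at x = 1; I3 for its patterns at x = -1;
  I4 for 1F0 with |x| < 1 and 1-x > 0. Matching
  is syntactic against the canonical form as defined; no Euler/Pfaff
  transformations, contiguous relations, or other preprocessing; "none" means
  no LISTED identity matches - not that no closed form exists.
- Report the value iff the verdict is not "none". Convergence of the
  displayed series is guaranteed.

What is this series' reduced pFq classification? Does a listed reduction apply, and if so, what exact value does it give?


Classification (C = -1): 1F2 with upper {\frac{1}{3}}, lower {1, \frac{5}{4}}, argument x = \frac{3}{4}. Verdict: none. No listed pattern accepts 1F2(\frac{1}{3}; 1, \frac{5}{4}; \frac{3}{4}).

First insight: x = \frac{3}{4} and the parameter 3 appears in both the upper and lower lists and cancels.
Consecutive-term ratio: r(k) = \frac{3}{4} * (k+\frac{1}{3}) / [(k+1) (k+\frac{5}{4}) (k+1)] ; factor over Q: parameters, x = \frac{3}{4}, and C = -1.


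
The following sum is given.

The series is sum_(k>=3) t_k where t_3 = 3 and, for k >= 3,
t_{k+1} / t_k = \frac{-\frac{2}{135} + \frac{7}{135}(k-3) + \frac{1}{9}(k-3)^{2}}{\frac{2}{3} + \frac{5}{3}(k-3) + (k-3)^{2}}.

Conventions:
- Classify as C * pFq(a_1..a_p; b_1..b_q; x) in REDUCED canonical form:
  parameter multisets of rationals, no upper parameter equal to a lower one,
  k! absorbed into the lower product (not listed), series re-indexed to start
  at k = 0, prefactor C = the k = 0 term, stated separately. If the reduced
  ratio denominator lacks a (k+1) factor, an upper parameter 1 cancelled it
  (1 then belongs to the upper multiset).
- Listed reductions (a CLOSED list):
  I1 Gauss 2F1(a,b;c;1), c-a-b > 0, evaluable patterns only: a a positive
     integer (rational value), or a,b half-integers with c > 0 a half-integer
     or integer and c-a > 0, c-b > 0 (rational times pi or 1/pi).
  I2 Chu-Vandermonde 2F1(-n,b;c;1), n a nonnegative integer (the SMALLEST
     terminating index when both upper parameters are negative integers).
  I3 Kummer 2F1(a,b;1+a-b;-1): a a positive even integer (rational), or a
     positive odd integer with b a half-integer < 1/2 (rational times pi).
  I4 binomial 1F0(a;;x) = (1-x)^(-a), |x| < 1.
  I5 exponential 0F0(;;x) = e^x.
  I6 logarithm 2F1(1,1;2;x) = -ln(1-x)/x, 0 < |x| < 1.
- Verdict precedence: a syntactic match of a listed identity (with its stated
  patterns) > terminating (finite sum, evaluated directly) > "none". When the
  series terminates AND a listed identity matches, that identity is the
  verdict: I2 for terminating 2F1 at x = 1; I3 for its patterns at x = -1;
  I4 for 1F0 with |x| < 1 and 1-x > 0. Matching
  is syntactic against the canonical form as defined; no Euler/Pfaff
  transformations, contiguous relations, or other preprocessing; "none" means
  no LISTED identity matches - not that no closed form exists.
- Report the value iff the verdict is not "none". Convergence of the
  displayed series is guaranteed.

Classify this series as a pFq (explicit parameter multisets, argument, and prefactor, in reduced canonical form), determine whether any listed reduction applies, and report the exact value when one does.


Canonical form: C = 3 times 1F0 with upper {-\frac{1}{5}}, lower {-}, x = \frac{1}{9}. Verdict at x = \frac{1}{9}: the binomial series (I4) matches (the 1F0 binomial series: exponent 1/5, x = \frac{1}{9}). Value: 3 \cdot \left(\frac{8}{9}\right)^{\frac{1}{5}}.

The tell: with t_0 = 3, roots of the ratio polynomials (prefactor 3) are the negated parameters.
Term ratio: r(k) = \frac{1}{9} * (k-\frac{1}{5}) / [(k+1)] - rational in k, leading ratio \frac{1}{9}; with t_0 = 3, classification follows.


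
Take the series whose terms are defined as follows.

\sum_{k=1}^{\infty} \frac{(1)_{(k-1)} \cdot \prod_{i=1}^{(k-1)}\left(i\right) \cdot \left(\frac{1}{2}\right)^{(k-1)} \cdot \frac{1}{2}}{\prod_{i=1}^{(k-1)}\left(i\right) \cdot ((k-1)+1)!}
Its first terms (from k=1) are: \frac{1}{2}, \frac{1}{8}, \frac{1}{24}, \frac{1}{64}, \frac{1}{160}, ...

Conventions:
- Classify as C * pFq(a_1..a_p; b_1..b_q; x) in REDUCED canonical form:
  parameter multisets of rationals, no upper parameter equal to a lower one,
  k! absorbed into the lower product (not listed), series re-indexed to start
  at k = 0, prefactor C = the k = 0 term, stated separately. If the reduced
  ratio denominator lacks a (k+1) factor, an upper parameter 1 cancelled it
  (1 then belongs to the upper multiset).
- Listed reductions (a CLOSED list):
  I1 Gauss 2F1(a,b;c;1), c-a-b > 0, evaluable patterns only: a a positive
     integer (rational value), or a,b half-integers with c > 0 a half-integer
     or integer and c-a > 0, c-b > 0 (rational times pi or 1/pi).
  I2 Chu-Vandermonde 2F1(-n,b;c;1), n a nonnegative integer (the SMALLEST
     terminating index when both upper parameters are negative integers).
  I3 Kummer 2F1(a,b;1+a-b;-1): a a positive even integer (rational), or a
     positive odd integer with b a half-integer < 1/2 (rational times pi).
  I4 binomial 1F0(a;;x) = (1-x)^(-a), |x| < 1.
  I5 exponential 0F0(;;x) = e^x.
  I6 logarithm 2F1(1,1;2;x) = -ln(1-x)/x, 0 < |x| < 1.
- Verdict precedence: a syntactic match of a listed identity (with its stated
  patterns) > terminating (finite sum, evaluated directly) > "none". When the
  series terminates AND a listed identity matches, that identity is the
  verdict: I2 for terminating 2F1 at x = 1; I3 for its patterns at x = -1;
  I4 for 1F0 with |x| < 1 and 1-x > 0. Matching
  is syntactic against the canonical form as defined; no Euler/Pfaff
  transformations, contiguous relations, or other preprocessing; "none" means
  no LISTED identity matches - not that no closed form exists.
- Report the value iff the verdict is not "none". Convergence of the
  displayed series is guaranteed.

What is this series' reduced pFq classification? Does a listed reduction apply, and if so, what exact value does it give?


At argument \frac{1}{2}: a 2F1 with upper {1, 1}, lower {2}, scaled by C = \frac{1}{2}. Verdict: this is the I6 logarithm reduction (the logarithm: parameters (1,1;2), x = \frac{1}{2}). Hence: \left(-1\right) \cdot \ln\left(\frac{1}{2}\right).

Key step: x = \frac{1}{2} and the denominator's factorial ratio (C = 1/2) is a lower Pochhammer.
Step ratio: r(k) = \frac{1}{2} * (k+1) (k+1) / [(k+2) (k+1)] - rational; roots negated = parameters, x = \frac{1}{2}, C = \frac{1}{2}.


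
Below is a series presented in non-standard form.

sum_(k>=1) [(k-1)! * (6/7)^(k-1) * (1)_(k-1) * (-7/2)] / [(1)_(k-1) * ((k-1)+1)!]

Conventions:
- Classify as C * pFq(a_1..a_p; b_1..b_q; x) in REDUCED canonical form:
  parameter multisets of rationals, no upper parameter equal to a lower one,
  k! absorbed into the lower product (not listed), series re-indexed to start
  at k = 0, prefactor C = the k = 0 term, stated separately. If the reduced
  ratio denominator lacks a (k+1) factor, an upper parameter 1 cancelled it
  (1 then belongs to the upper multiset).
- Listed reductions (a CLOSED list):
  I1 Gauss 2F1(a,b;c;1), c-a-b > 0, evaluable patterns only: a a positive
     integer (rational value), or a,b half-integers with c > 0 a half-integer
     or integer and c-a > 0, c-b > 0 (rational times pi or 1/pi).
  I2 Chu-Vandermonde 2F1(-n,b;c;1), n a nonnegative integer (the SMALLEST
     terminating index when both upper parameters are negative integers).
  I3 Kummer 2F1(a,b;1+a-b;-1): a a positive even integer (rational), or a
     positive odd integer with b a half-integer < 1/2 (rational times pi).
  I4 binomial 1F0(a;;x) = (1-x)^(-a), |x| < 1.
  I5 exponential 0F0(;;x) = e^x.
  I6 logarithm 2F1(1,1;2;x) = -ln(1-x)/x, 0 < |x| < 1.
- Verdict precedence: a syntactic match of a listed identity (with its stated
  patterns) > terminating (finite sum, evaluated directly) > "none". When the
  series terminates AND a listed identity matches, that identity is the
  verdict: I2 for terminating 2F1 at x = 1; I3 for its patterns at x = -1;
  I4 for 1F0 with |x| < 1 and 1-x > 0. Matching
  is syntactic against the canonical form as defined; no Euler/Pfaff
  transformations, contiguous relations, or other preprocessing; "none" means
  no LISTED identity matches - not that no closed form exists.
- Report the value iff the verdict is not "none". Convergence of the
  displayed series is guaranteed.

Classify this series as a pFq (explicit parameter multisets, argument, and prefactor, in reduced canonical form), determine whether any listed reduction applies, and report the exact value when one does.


Canonical form: C = -7/2 times 2F1 with upper {1, 1}, lower {2}, x = 6/7. Verdict: this is the logarithmic series (I6) (the logarithm: parameters (1,1;2), x = 6/7). Sum: (49/12) * ln(1/7).

Structural cue: from the first term -7/2: (1)_k (C = -7/2, x = 6/7) is k! itself.
Consecutive-term ratio: r(k) = (6/7) * (k+1) (k+1) / [(k+2) (k+1)] - rational; roots negated = parameters, x = (6/7), C = -7/2.


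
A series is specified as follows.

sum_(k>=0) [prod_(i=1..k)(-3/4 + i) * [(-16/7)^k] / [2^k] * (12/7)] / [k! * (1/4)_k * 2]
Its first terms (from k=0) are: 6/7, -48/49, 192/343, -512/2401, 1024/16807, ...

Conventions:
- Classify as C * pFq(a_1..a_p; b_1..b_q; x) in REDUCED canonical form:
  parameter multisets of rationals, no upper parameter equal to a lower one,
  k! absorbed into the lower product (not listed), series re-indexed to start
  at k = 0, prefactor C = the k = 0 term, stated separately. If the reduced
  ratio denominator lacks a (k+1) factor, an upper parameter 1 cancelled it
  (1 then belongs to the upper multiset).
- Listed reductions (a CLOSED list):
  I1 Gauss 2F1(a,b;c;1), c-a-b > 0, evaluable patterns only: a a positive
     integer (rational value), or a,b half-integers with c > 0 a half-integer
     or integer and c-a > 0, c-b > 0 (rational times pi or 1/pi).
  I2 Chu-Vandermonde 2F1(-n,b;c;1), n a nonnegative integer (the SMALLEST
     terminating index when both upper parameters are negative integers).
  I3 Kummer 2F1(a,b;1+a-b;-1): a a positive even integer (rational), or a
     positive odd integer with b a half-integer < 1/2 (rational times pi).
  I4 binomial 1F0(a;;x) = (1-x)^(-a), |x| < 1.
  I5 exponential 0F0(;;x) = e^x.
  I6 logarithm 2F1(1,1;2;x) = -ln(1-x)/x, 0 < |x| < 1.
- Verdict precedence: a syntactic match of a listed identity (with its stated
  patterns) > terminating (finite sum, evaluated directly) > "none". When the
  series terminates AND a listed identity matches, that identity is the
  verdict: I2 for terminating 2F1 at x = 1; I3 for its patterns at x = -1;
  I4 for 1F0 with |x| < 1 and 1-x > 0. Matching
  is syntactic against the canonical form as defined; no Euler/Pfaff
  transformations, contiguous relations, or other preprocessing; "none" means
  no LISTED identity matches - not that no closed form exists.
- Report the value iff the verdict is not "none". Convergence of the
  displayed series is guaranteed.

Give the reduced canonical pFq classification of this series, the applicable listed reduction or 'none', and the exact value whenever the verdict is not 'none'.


Canonical form: C = 6/7 times 0F0 with upper {-}, lower {-}, x = -8/7. Verdict (x = -8/7): the I5 exponential reduction applies (the 0F0 exponential series at x = -8/7). Hence: (6/7) * e^(-8/7).

Structural cue: t_0 being 6/7, the parameter 1/4 appears in both the upper and lower lists and cancels.
Adjacent-term ratio: r(k) = (-8/7) * 1 / [(k+1)] - rational in k. x = (-8/7); t_0 = 6/7; negate the roots.


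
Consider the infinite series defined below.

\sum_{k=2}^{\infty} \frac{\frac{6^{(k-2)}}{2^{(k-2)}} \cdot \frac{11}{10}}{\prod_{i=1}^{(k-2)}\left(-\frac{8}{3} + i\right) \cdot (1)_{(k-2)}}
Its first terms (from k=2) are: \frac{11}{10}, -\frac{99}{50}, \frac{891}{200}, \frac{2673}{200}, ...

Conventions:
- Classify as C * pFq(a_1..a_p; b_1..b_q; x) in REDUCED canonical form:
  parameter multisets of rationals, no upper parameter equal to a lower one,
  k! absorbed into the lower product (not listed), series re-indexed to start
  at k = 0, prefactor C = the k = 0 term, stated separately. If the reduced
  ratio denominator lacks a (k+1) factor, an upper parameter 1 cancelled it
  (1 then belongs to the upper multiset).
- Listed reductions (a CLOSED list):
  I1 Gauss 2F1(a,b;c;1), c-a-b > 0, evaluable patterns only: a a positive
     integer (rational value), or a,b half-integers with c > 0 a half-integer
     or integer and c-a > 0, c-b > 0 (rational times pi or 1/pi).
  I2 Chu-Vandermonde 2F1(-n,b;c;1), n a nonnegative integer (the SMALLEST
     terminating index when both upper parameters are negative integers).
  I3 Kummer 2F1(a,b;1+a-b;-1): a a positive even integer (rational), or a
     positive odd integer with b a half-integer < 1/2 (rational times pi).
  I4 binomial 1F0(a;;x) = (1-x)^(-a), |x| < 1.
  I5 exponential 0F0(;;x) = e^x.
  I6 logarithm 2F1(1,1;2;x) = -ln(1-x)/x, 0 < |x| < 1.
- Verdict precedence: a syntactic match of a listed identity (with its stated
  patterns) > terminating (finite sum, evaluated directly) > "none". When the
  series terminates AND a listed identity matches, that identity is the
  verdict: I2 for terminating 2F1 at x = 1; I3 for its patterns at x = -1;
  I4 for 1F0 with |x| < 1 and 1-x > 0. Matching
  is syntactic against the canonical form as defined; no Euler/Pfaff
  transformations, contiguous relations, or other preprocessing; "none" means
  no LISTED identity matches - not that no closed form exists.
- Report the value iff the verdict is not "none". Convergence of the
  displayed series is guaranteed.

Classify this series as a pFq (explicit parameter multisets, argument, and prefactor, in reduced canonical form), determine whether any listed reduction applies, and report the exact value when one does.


With C = \frac{11}{10}: the canonical form is 0F1(-; -\frac{5}{3}; 3). Verdict: none here - no I1-I6 shape fits x = 3 with lower {-\frac{5}{3}}.

Structural cue: with t_0 = \frac{11}{10}, the two k-th powers (prefactor 11/10) combine into one argument.
Step ratio: r(k) = 3 * 1 / [(k-\frac{5}{3}) (k+1)] - poly over poly, x = 3 from leading terms; C = \frac{11}{10} at k = 0.


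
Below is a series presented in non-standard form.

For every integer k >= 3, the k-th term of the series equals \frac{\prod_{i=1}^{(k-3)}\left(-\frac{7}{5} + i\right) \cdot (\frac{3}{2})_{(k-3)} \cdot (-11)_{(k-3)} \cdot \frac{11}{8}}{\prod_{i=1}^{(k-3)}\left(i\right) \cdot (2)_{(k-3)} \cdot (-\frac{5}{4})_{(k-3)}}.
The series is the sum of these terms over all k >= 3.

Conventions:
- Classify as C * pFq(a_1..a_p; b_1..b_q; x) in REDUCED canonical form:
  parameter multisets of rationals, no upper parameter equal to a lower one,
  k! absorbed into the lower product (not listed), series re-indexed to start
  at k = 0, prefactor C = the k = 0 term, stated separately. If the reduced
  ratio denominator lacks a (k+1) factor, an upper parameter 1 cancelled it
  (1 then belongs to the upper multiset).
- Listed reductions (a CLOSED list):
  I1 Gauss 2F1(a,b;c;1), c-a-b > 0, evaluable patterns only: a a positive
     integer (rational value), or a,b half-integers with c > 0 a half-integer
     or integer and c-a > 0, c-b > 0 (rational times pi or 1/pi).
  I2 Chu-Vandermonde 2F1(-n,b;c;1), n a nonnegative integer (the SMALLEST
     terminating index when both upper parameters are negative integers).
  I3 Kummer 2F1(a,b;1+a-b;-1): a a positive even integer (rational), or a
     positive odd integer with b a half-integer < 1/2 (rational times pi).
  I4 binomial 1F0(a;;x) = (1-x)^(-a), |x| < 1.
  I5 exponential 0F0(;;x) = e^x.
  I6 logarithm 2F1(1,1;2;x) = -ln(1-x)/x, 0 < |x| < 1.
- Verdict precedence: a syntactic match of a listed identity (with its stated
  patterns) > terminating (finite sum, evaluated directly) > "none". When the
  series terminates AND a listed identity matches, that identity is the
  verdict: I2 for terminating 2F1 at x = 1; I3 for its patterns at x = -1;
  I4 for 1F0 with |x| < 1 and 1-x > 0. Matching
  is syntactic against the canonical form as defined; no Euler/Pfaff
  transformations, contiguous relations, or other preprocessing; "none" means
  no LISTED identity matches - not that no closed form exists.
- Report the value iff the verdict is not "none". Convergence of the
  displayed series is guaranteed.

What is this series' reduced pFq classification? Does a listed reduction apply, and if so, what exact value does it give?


x = 1 here; the reduced form reads 3F2, upper {-11, -\frac{2}{5}, \frac{3}{2}}, lower {-\frac{5}{4}, 2}, C = \frac{11}{8}. Verdict: terminating - the sum ends at index 11 because -11 is a negative integer; exact evaluation follows. Value: -\frac{126414201943513}{86279296875000}.

The tell: x = 1 and the product of the first k integers (C = 11/8, x = 1) is k!.
Consecutive-term ratio: r(k) = 1 * (k-11) (k-\frac{2}{5}) (k+\frac{3}{2}) / [(k-\frac{5}{4}) (k+2) (k+1)] - rational; roots negated = parameters, x = 1, C = \frac{11}{8}.


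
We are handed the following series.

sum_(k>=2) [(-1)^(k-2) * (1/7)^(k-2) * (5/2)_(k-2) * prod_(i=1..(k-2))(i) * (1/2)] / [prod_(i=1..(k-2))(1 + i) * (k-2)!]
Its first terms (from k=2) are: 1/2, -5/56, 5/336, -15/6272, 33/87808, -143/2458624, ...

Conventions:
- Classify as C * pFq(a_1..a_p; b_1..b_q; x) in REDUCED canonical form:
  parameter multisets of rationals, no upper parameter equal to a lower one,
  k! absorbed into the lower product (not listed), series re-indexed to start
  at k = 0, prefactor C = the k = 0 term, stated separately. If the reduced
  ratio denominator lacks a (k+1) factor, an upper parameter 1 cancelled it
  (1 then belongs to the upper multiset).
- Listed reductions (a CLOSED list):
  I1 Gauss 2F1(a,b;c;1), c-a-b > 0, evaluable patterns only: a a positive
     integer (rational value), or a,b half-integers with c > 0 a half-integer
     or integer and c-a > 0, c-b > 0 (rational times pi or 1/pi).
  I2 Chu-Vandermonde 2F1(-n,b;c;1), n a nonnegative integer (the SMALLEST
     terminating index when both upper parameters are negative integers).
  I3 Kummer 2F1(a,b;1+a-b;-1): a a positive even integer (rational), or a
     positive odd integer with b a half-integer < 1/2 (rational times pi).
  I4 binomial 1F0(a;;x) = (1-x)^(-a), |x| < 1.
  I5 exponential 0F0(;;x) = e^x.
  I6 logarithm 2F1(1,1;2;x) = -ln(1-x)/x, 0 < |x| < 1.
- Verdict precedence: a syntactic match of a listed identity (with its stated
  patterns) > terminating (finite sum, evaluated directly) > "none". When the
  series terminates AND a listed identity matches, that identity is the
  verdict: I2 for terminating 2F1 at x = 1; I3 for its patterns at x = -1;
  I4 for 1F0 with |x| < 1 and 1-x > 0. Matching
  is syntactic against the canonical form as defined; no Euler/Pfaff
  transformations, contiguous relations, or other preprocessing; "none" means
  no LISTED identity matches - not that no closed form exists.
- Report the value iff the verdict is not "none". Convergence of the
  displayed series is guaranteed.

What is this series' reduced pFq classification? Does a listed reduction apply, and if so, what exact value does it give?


At argument -1/7: a 2F1 with upper {1, 5/2}, lower {2}, scaled by C = 1/2. Verdict: none. Every listed pattern misses the 2F1 form at -1/7, upper {1, 5/2}.

Structural cue: t_0 = 1/2 here, and the lower running product (C = 1/2) is a rising factorial.
Ratio: r(k) = (-1/7) * (k+1) (k+5/2) / [(k+2) (k+1)] - poly over poly, x = (-1/7) from leading terms; C = 1/2 at k = 0.


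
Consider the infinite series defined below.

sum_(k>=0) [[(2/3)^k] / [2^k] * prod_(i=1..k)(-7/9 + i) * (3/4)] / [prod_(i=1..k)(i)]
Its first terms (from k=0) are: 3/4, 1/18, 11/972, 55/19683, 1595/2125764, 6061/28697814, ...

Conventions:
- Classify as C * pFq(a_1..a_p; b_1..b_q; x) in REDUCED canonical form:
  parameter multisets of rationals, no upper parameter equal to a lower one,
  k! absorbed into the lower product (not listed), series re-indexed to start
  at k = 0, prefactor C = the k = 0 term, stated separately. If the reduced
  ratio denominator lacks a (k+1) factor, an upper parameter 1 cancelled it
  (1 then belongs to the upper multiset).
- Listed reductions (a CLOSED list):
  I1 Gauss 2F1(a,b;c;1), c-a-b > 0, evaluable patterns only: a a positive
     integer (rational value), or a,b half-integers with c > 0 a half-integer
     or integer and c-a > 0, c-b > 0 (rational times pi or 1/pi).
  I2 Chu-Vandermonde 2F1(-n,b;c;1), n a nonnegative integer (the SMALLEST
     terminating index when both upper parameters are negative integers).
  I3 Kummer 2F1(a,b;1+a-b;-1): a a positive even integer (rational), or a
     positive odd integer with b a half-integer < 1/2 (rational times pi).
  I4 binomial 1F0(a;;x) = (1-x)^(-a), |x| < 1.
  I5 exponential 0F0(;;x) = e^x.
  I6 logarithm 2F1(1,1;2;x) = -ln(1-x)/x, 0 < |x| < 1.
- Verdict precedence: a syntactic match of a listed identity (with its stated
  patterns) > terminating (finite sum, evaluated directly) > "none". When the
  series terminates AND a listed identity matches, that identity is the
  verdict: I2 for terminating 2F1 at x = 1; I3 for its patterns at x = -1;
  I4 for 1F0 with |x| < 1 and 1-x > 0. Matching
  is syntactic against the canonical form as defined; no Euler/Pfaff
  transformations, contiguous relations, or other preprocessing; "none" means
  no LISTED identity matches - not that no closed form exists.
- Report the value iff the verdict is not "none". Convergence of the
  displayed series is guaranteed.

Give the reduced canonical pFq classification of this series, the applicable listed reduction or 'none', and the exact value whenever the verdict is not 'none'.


Classification (C = 3/4): 1F0 with upper {2/9}, lower {-}, argument x = 1/3. Verdict: the I4 binomial reduction applies (the 1F0 binomial series: exponent -2/9, x = 1/3). Value: (3/4) * (2/3)^(-2/9).

The tell: t_0 being 3/4, the product of the first k integers (C = 3/4, x = 1/3) is k!.
Consecutive-term ratio: r(k) = (1/3) * (k+2/9) / [(k+1)] ; factor over Q: parameters, x = (1/3), and C = 3/4.


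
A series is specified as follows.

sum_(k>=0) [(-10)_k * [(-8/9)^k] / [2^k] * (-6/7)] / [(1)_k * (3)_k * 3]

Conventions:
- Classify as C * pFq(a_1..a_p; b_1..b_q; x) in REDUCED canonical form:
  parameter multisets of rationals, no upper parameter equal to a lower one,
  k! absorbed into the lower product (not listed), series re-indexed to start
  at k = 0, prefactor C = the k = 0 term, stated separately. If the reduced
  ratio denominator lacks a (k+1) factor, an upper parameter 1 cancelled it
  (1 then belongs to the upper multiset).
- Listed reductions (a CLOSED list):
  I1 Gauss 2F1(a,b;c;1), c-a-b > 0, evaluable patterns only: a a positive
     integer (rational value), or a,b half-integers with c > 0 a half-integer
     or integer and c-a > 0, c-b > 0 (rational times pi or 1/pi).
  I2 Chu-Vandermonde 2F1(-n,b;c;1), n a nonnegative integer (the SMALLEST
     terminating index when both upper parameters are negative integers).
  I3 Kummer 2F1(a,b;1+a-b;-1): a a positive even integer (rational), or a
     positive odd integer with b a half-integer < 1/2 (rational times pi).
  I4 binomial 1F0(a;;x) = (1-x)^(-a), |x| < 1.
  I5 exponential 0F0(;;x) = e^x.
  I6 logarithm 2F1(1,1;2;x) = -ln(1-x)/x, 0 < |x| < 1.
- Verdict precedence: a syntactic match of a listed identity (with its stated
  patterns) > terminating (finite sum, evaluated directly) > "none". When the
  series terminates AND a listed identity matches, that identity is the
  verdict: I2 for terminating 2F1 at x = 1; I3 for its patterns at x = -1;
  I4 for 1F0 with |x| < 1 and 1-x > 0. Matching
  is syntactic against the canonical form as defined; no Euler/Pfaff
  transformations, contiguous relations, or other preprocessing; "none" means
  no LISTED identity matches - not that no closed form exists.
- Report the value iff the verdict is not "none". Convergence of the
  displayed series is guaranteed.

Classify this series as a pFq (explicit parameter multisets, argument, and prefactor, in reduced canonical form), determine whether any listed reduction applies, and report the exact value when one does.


Prefactor -2/7, argument -4/9: 1F1 with upper {-10} over lower {3}. Verdict: terminating - upper -10 stops the sum at k = 10; the 11 terms are added exactly. Sum: -11164021673165686/11417214012244425.

Key observation: from the first term -2/7: the constant factors (prefactor -2/7) combine into one prefactor.
Consecutive-term ratio: r(k) = (-4/9) * (k-10) / [(k+3) (k+1)] - rational in k, leading ratio (-4/9); with t_0 = -2/7, classification follows.


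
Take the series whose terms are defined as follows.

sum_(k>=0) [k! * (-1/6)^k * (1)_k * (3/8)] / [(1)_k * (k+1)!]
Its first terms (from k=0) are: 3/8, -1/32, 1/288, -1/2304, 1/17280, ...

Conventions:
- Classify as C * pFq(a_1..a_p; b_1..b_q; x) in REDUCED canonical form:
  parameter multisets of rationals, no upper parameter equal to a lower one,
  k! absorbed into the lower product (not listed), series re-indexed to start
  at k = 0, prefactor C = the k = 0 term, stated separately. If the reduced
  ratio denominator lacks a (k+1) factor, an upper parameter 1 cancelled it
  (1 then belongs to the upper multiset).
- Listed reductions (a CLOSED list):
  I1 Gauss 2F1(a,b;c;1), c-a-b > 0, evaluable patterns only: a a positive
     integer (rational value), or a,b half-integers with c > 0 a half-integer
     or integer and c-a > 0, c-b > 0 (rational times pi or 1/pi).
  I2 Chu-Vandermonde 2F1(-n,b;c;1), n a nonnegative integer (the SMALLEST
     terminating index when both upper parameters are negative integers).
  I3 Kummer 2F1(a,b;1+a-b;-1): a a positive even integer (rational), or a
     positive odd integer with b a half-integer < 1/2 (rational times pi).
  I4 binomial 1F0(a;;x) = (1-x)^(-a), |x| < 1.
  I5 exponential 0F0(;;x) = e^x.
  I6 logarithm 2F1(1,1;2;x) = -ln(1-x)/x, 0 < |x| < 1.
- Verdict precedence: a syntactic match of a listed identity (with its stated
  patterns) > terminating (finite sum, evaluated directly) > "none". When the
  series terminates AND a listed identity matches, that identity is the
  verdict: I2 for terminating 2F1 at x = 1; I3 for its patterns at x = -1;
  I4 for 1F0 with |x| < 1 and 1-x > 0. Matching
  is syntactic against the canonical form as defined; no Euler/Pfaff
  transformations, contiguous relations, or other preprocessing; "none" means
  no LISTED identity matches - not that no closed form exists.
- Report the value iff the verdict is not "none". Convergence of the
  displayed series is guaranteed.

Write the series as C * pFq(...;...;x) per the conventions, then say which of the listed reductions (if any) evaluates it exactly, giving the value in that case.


Prefactor 3/8, argument -1/6: 2F1 with upper {1, 1} over lower {2}. Verdict: logarithm (I6) matches (the logarithm: parameters (1,1;2), x = -1/6). Value: (9/4) * ln(7/6).

Key observation: t_0 being 3/8, the denominator's factorial ratio (C = 3/8, x = -1/6) is a lower Pochhammer.
Ratio: r(k) = (-1/6) * (k+1) (k+1) / [(k+2) (k+1)] - rational; roots negated = parameters, x = (-1/6), C = 3/8.
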